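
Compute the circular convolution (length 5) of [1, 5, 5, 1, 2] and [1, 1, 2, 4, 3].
Use y[k] = Σ_j s[j]·t[(k-j) mod 5]. y[0] = 1×1 + 5×3 + 5×4 + 1×2 + 2×1 = 40; y[1] = 1×1 + 5×1 + 5×3 + 1×4 + 2×2 = 29; y[2] = 1×2 + 5×1 + 5×1 + 1×3 + 2×4 = 23; y[3] = 1×4 + 5×2 + 5×1 + 1×1 + 2×3 = 26; y[4] = 1×3 + 5×4 + 5×2 + 1×1 + 2×1 = 36. Result: [40, 29, 23, 26, 36]

[40, 29, 23, 26, 36]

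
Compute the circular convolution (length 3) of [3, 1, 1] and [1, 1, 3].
Use y[k] = Σ_j u[j]·v[(k-j) mod 3]. y[0] = 3×1 + 1×3 + 1×1 = 7; y[1] = 3×1 + 1×1 + 1×3 = 7; y[2] = 3×3 + 1×1 + 1×1 = 11. Result: [7, 7, 11]

[7, 7, 11]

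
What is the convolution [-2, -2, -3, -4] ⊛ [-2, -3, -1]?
y[0] = -2×-2 = 4; y[1] = -2×-3 + -2×-2 = 10; y[2] = -2×-1 + -2×-3 + -3×-2 = 14; y[3] = -2×-1 + -3×-3 + -4×-2 = 19; y[4] = -3×-1 + -4×-3 = 15; y[5] = -4×-1 = 4

[4, 10, 14, 19, 15, 4]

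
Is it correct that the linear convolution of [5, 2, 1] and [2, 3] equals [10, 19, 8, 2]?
Recompute linear convolution of [5, 2, 1] and [2, 3]: y[0] = 5×2 = 10; y[1] = 5×3 + 2×2 = 19; y[2] = 2×3 + 1×2 = 8; y[3] = 1×3 = 3 → [10, 19, 8, 3]. Compare to given [10, 19, 8, 2]: they differ at index 3: given 2, correct 3, so answer: No

No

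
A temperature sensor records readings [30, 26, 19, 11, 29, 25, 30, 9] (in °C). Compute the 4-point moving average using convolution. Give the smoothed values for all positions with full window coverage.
4-point moving average kernel = [1, 1, 1, 1]. Apply in 'valid' mode (full window coverage): avg[0] = (30 + 26 + 19 + 11) / 4 = 21.5; avg[1] = (26 + 19 + 11 + 29) / 4 = 21.25; avg[2] = (19 + 11 + 29 + 25) / 4 = 21.0; avg[3] = (11 + 29 + 25 + 30) / 4 = 23.75; avg[4] = (29 + 25 + 30 + 9) / 4 = 23.25. Smoothed values: [21.5, 21.25, 21.0, 23.75, 23.25]

[21.5, 21.25, 21.0, 23.75, 23.25]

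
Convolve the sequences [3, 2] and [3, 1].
y[0] = 3×3 = 9; y[1] = 3×1 + 2×3 = 9; y[2] = 2×1 = 2

[9, 9, 2]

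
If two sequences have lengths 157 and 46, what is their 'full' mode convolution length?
Linear/full convolution length: m + n - 1 = 157 + 46 - 1 = 202

202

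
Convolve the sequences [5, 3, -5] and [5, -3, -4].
y[0] = 5×5 = 25; y[1] = 5×-3 + 3×5 = 0; y[2] = 5×-4 + 3×-3 + -5×5 = -54; y[3] = 3×-4 + -5×-3 = 3; y[4] = -5×-4 = 20

[25, 0, -54, 3, 20]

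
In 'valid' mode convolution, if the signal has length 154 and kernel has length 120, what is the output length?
'Valid' mode counts only positions where the kernel fully overlaps the signal: m - n + 1 = 154 - 120 + 1 = 35

35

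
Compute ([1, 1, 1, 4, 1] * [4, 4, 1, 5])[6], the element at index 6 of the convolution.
Use y[k] = Σ_i a[i]·b[k-i] at k=6. y[6] = 4×5 + 1×1 = 21

21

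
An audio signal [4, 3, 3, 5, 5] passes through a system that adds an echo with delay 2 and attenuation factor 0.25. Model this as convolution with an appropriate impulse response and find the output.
Direct-path + delayed-attenuated-path model → impulse response h = [1, 0, 0.25] (1 at lag 0, 0.25 at lag 2). Output y[n] = x[n] + 0.25·x[n - 2] (with x[n] = 0 outside 0..4): y[0] = 4 + 0.25×0 = 4; y[1] = 3 + 0.25×0 = 3; y[2] = 3 + 0.25×4 = 4.0; y[3] = 5 + 0.25×3 = 5.75; y[4] = 5 + 0.25×3 = 5.75; y[5] = 0 + 0.25×5 = 1.25; y[6] = 0 + 0.25×5 = 1.25. So y = [4, 3, 4.0, 5.75, 5.75, 1.25, 1.25]

[4, 3, 4.0, 5.75, 5.75, 1.25, 1.25]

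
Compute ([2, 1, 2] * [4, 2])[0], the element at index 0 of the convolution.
Use y[k] = Σ_i a[i]·b[k-i] at k=0. y[0] = 2×4 = 8

8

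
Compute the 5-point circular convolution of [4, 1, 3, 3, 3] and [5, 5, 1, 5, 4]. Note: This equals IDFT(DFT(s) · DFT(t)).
Either evaluate y[k] = Σ_j s[j]·t[(k-j) mod 5] directly, or use IDFT(DFT(s) · DFT(t)). y[0] = 4×5 + 1×4 + 3×5 + 3×1 + 3×5 = 57; y[1] = 4×5 + 1×5 + 3×4 + 3×5 + 3×1 = 55; y[2] = 4×1 + 1×5 + 3×5 + 3×4 + 3×5 = 51; y[3] = 4×5 + 1×1 + 3×5 + 3×5 + 3×4 = 63; y[4] = 4×4 + 1×5 + 3×1 + 3×5 + 3×5 = 54. Result: [57, 55, 51, 63, 54]

[57, 55, 51, 63, 54]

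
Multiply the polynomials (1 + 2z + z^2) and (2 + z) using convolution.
Ascending coefficients: a = [1, 2, 1], b = [2, 1]. c[0] = 1×2 = 2; c[1] = 1×1 + 2×2 = 5; c[2] = 2×1 + 1×2 = 4; c[3] = 1×1 = 1. Result coefficients: [2, 5, 4, 1] → 2 + 5z + 4z^2 + z^3

2 + 5z + 4z^2 + z^3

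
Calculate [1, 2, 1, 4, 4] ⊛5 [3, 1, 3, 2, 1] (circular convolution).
Use y[k] = Σ_j f[j]·g[(k-j) mod 5]. y[0] = 1×3 + 2×1 + 1×2 + 4×3 + 4×1 = 23; y[1] = 1×1 + 2×3 + 1×1 + 4×2 + 4×3 = 28; y[2] = 1×3 + 2×1 + 1×3 + 4×1 + 4×2 = 20; y[3] = 1×2 + 2×3 + 1×1 + 4×3 + 4×1 = 25; y[4] = 1×1 + 2×2 + 1×3 + 4×1 + 4×3 = 24. Result: [23, 28, 20, 25, 24]

[23, 28, 20, 25, 24]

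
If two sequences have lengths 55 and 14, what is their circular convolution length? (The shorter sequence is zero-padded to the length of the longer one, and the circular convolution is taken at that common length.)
Circular convolution (zero-padding the shorter input) has length max(m, n) = max(55, 14) = 55

55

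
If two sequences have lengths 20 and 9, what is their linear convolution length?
Linear/full convolution length: m + n - 1 = 20 + 9 - 1 = 28

28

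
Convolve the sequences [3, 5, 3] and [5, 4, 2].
y[0] = 3×5 = 15; y[1] = 3×4 + 5×5 = 37; y[2] = 3×2 + 5×4 + 3×5 = 41; y[3] = 5×2 + 3×4 = 22; y[4] = 3×2 = 6

[15, 37, 41, 22, 6]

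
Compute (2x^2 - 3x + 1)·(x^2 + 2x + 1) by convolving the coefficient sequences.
Ascending coefficients: a = [1, -3, 2], b = [1, 2, 1]. c[0] = 1×1 = 1; c[1] = 1×2 + -3×1 = -1; c[2] = 1×1 + -3×2 + 2×1 = -3; c[3] = -3×1 + 2×2 = 1; c[4] = 2×1 = 2. Result coefficients: [1, -1, -3, 1, 2] → 2x^4 + x^3 - 3x^2 - x + 1

2x^4 + x^3 - 3x^2 - x + 1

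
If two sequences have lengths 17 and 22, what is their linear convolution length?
Linear/full convolution length: m + n - 1 = 17 + 22 - 1 = 38

38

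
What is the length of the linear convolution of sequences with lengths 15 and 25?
Linear/full convolution length: m + n - 1 = 15 + 25 - 1 = 39

39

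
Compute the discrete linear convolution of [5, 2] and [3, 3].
y[0] = 5×3 = 15; y[1] = 5×3 + 2×3 = 21; y[2] = 2×3 = 6

[15, 21, 6]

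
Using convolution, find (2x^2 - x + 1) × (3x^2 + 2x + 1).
Ascending coefficients: a = [1, -1, 2], b = [1, 2, 3]. c[0] = 1×1 = 1; c[1] = 1×2 + -1×1 = 1; c[2] = 1×3 + -1×2 + 2×1 = 3; c[3] = -1×3 + 2×2 = 1; c[4] = 2×3 = 6. Result coefficients: [1, 1, 3, 1, 6] → 6x^4 + x^3 + 3x^2 + x + 1

6x^4 + x^3 + 3x^2 + x + 1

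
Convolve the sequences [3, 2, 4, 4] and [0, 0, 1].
y[0] = 3×0 = 0; y[1] = 3×0 + 2×0 = 0; y[2] = 3×1 + 2×0 + 4×0 = 3; y[3] = 2×1 + 4×0 + 4×0 = 2; y[4] = 4×1 + 4×0 = 4; y[5] = 4×1 = 4

[0, 0, 3, 2, 4, 4]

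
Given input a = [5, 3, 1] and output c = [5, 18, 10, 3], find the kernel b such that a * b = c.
Output length 4 = len(a) + len(b) - 1 ⇒ len(b) = 2. Solve b forward using b[k] = (c[k] - Σ_{i≥1} a[i]·b[k-i]) / a[0]: b[0] = c[0] / a[0] = 5 / 5 = 1; b[1] = (c[1] - 3×1) / a[0] = (18 - 3×1) / 5 = 3. So b = [1, 3]. Forward-check [5, 3, 1] * [1, 3]: c[0] = 5×1 = 5; c[1] = 5×3 + 3×1 = 18; c[2] = 3×3 + 1×1 = 10; c[3] = 1×3 = 3 → [5, 18, 10, 3] ✓

[1, 3]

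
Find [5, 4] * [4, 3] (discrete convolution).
y[0] = 5×4 = 20; y[1] = 5×3 + 4×4 = 31; y[2] = 4×3 = 12

[20, 31, 12]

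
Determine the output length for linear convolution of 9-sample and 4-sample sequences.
Linear/full convolution length: m + n - 1 = 9 + 4 - 1 = 12

12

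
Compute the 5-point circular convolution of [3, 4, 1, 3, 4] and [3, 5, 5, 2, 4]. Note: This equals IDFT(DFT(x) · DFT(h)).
Either evaluate y[k] = Σ_j x[j]·h[(k-j) mod 5] directly, or use IDFT(DFT(x) · DFT(h)). y[0] = 3×3 + 4×4 + 1×2 + 3×5 + 4×5 = 62; y[1] = 3×5 + 4×3 + 1×4 + 3×2 + 4×5 = 57; y[2] = 3×5 + 4×5 + 1×3 + 3×4 + 4×2 = 58; y[3] = 3×2 + 4×5 + 1×5 + 3×3 + 4×4 = 56; y[4] = 3×4 + 4×2 + 1×5 + 3×5 + 4×3 = 52. Result: [62, 57, 58, 56, 52]

[62, 57, 58, 56, 52]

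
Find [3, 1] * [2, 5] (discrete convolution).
y[0] = 3×2 = 6; y[1] = 3×5 + 1×2 = 17; y[2] = 1×5 = 5

[6, 17, 5]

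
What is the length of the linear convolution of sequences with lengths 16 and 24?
Linear/full convolution length: m + n - 1 = 16 + 24 - 1 = 39

39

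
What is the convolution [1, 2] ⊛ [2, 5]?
y[0] = 1×2 = 2; y[1] = 1×5 + 2×2 = 9; y[2] = 2×5 = 10

[2, 9, 10]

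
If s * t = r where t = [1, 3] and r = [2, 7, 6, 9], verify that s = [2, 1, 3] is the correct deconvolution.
Forward-compute [2, 1, 3] * [1, 3]: r[0] = 2×1 = 2; r[1] = 2×3 + 1×1 = 7; r[2] = 1×3 + 3×1 = 6; r[3] = 3×3 = 9 → [2, 7, 6, 9]. Matches given r = [2, 7, 6, 9], so verified.

Verified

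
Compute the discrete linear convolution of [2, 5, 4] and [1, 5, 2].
y[0] = 2×1 = 2; y[1] = 2×5 + 5×1 = 15; y[2] = 2×2 + 5×5 + 4×1 = 33; y[3] = 5×2 + 4×5 = 30; y[4] = 4×2 = 8

[2, 15, 33, 30, 8]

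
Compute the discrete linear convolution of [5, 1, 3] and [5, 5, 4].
y[0] = 5×5 = 25; y[1] = 5×5 + 1×5 = 30; y[2] = 5×4 + 1×5 + 3×5 = 40; y[3] = 1×4 + 3×5 = 19; y[4] = 3×4 = 12

[25, 30, 40, 19, 12]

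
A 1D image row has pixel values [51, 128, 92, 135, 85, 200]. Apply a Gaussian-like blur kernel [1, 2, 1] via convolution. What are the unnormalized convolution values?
Convolve image row [51, 128, 92, 135, 85, 200] with kernel [1, 2, 1]: y[0] = 51×1 = 51; y[1] = 51×2 + 128×1 = 230; y[2] = 51×1 + 128×2 + 92×1 = 399; y[3] = 128×1 + 92×2 + 135×1 = 447; y[4] = 92×1 + 135×2 + 85×1 = 447; y[5] = 135×1 + 85×2 + 200×1 = 505; y[6] = 85×1 + 200×2 = 485; y[7] = 200×1 = 200 → [51, 230, 399, 447, 447, 505, 485, 200]. Normalization factor = sum(kernel) = 4.

[51, 230, 399, 447, 447, 505, 485, 200]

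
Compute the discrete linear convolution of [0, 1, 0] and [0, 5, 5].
y[0] = 0×0 = 0; y[1] = 0×5 + 1×0 = 0; y[2] = 0×5 + 1×5 + 0×0 = 5; y[3] = 1×5 + 0×5 = 5; y[4] = 0×5 = 0

[0, 0, 5, 5, 0]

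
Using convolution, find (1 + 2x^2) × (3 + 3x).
Ascending coefficients: a = [1, 0, 2], b = [3, 3]. c[0] = 1×3 = 3; c[1] = 1×3 + 0×3 = 3; c[2] = 0×3 + 2×3 = 6; c[3] = 2×3 = 6. Result coefficients: [3, 3, 6, 6] → 3 + 3x + 6x^2 + 6x^3

3 + 3x + 6x^2 + 6x^3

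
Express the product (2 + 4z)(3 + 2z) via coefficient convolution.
Ascending coefficients: a = [2, 4], b = [3, 2]. c[0] = 2×3 = 6; c[1] = 2×2 + 4×3 = 16; c[2] = 4×2 = 8. Result coefficients: [6, 16, 8] → 6 + 16z + 8z^2

6 + 16z + 8z^2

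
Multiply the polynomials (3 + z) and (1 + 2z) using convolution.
Ascending coefficients: a = [3, 1], b = [1, 2]. c[0] = 3×1 = 3; c[1] = 3×2 + 1×1 = 7; c[2] = 1×2 = 2. Result coefficients: [3, 7, 2] → 3 + 7z + 2z^2

3 + 7z + 2z^2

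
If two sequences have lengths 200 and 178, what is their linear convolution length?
Linear/full convolution length: m + n - 1 = 200 + 178 - 1 = 377

377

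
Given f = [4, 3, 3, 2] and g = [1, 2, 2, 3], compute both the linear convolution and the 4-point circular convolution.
Linear: y_lin[0] = 4×1 = 4; y_lin[1] = 4×2 + 3×1 = 11; y_lin[2] = 4×2 + 3×2 + 3×1 = 17; y_lin[3] = 4×3 + 3×2 + 3×2 + 2×1 = 26; y_lin[4] = 3×3 + 3×2 + 2×2 = 19; y_lin[5] = 3×3 + 2×2 = 13; y_lin[6] = 2×3 = 6 → [4, 11, 17, 26, 19, 13, 6]. Circular (length 4): y[0] = 4×1 + 3×3 + 3×2 + 2×2 = 23; y[1] = 4×2 + 3×1 + 3×3 + 2×2 = 24; y[2] = 4×2 + 3×2 + 3×1 + 2×3 = 23; y[3] = 4×3 + 3×2 + 3×2 + 2×1 = 26 → [23, 24, 23, 26]

Linear: [4, 11, 17, 26, 19, 13, 6], Circular: [23, 24, 23, 26]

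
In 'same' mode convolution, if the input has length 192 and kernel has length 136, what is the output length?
'Same' mode returns an output with the same length as the input: 192

192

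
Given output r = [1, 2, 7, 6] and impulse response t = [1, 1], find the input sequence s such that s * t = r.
Deconvolve r=[1, 2, 7, 6] by t=[1, 1]. Since t[0]=1, solve forward: s[0] = r[0] / 1 = 1; s[1] = (r[1] - 1×1) / 1 = 1; s[2] = (r[2] - 1×1) / 1 = 6. So s = [1, 1, 6]. Check by forward convolution: r[0] = 1×1 = 1; r[1] = 1×1 + 1×1 = 2; r[2] = 1×1 + 6×1 = 7; r[3] = 6×1 = 6

[1, 1, 6]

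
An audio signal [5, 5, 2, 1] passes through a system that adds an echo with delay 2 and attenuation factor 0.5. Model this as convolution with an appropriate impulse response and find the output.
Direct-path + delayed-attenuated-path model → impulse response h = [1, 0, 0.5] (1 at lag 0, 0.5 at lag 2). Output y[n] = x[n] + 0.5·x[n - 2] (with x[n] = 0 outside 0..3): y[0] = 5 + 0.5×0 = 5; y[1] = 5 + 0.5×0 = 5; y[2] = 2 + 0.5×5 = 4.5; y[3] = 1 + 0.5×5 = 3.5; y[4] = 0 + 0.5×2 = 1.0; y[5] = 0 + 0.5×1 = 0.5. So y = [5, 5, 4.5, 3.5, 1.0, 0.5]

[5, 5, 4.5, 3.5, 1.0, 0.5]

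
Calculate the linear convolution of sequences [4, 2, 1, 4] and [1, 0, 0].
y[0] = 4×1 = 4; y[1] = 4×0 + 2×1 = 2; y[2] = 4×0 + 2×0 + 1×1 = 1; y[3] = 2×0 + 1×0 + 4×1 = 4; y[4] = 1×0 + 4×0 = 0; y[5] = 4×0 = 0

[4, 2, 1, 4, 0, 0]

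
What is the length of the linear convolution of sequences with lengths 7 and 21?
Linear/full convolution length: m + n - 1 = 7 + 21 - 1 = 27

27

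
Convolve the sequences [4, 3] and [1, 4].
y[0] = 4×1 = 4; y[1] = 4×4 + 3×1 = 19; y[2] = 3×4 = 12

[4, 19, 12]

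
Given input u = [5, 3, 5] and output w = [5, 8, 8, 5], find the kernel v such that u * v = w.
Output length 4 = len(u) + len(v) - 1 ⇒ len(v) = 2. Solve v forward using v[k] = (w[k] - Σ_{i≥1} u[i]·v[k-i]) / u[0]: v[0] = w[0] / u[0] = 5 / 5 = 1; v[1] = (w[1] - 3×1) / u[0] = (8 - 3×1) / 5 = 1. So v = [1, 1]. Forward-check [5, 3, 5] * [1, 1]: w[0] = 5×1 = 5; w[1] = 5×1 + 3×1 = 8; w[2] = 3×1 + 5×1 = 8; w[3] = 5×1 = 5 → [5, 8, 8, 5] ✓

[1, 1]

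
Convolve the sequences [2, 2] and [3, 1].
y[0] = 2×3 = 6; y[1] = 2×1 + 2×3 = 8; y[2] = 2×1 = 2

[6, 8, 2]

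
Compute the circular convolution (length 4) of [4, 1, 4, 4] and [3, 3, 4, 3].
Use y[k] = Σ_j u[j]·v[(k-j) mod 4]. y[0] = 4×3 + 1×3 + 4×4 + 4×3 = 43; y[1] = 4×3 + 1×3 + 4×3 + 4×4 = 43; y[2] = 4×4 + 1×3 + 4×3 + 4×3 = 43; y[3] = 4×3 + 1×4 + 4×3 + 4×3 = 40. Result: [43, 43, 43, 40]

[43, 43, 43, 40]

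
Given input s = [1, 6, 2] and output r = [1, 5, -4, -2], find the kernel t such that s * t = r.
Output length 4 = len(s) + len(t) - 1 ⇒ len(t) = 2. Solve t forward using t[k] = (r[k] - Σ_{i≥1} s[i]·t[k-i]) / s[0]: t[0] = r[0] / s[0] = 1 / 1 = 1; t[1] = (r[1] - 6×1) / s[0] = (5 - 6×1) / 1 = -1. So t = [1, -1]. Forward-check [1, 6, 2] * [1, -1]: r[0] = 1×1 = 1; r[1] = 1×-1 + 6×1 = 5; r[2] = 6×-1 + 2×1 = -4; r[3] = 2×-1 = -2 → [1, 5, -4, -2] ✓

[1, -1]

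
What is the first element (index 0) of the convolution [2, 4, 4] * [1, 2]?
Use y[k] = Σ_i a[i]·b[k-i] at k=0. y[0] = 2×1 = 2

2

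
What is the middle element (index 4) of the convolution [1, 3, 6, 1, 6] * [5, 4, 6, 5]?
Use y[k] = Σ_i a[i]·b[k-i] at k=4. y[4] = 3×5 + 6×6 + 1×4 + 6×5 = 85

85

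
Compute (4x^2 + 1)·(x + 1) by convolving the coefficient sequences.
Ascending coefficients: a = [1, 0, 4], b = [1, 1]. c[0] = 1×1 = 1; c[1] = 1×1 + 0×1 = 1; c[2] = 0×1 + 4×1 = 4; c[3] = 4×1 = 4. Result coefficients: [1, 1, 4, 4] → 4x^3 + 4x^2 + x + 1

4x^3 + 4x^2 + x + 1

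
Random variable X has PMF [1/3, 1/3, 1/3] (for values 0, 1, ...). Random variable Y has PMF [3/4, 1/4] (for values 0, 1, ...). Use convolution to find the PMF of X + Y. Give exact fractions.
P(X+Y=k) = Σ_i P(X=i)·P(Y=k-i) — a convolution of [1/3, 1/3, 1/3] and [3/4, 1/4]. P(X+Y=0) = (1/3)×(3/4) = 1/4; P(X+Y=1) = (1/3)×(1/4) + (1/3)×(3/4) = 1/12 + 1/4 = 1/3; P(X+Y=2) = (1/3)×(1/4) + (1/3)×(3/4) = 1/12 + 1/4 = 1/3; P(X+Y=3) = (1/3)×(1/4) = 1/12. PMF: [1/4, 1/3, 1/3, 1/12] (sums to 1 ✓)

[1/4, 1/3, 1/3, 1/12]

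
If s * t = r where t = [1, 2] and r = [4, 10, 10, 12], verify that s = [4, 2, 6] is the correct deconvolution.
Forward-compute [4, 2, 6] * [1, 2]: r[0] = 4×1 = 4; r[1] = 4×2 + 2×1 = 10; r[2] = 2×2 + 6×1 = 10; r[3] = 6×2 = 12 → [4, 10, 10, 12]. Matches given r = [4, 10, 10, 12], so verified.

Verified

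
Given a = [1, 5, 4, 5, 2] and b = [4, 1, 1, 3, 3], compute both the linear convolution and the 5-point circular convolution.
Linear: y_lin[0] = 1×4 = 4; y_lin[1] = 1×1 + 5×4 = 21; y_lin[2] = 1×1 + 5×1 + 4×4 = 22; y_lin[3] = 1×3 + 5×1 + 4×1 + 5×4 = 32; y_lin[4] = 1×3 + 5×3 + 4×1 + 5×1 + 2×4 = 35; y_lin[5] = 5×3 + 4×3 + 5×1 + 2×1 = 34; y_lin[6] = 4×3 + 5×3 + 2×1 = 29; y_lin[7] = 5×3 + 2×3 = 21; y_lin[8] = 2×3 = 6 → [4, 21, 22, 32, 35, 34, 29, 21, 6]. Circular (length 5): y[0] = 1×4 + 5×3 + 4×3 + 5×1 + 2×1 = 38; y[1] = 1×1 + 5×4 + 4×3 + 5×3 + 2×1 = 50; y[2] = 1×1 + 5×1 + 4×4 + 5×3 + 2×3 = 43; y[3] = 1×3 + 5×1 + 4×1 + 5×4 + 2×3 = 38; y[4] = 1×3 + 5×3 + 4×1 + 5×1 + 2×4 = 35 → [38, 50, 43, 38, 35]

Linear: [4, 21, 22, 32, 35, 34, 29, 21, 6], Circular: [38, 50, 43, 38, 35]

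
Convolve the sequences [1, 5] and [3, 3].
y[0] = 1×3 = 3; y[1] = 1×3 + 5×3 = 18; y[2] = 5×3 = 15

[3, 18, 15]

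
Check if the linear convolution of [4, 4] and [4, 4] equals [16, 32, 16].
Recompute linear convolution of [4, 4] and [4, 4]: y[0] = 4×4 = 16; y[1] = 4×4 + 4×4 = 32; y[2] = 4×4 = 16 → [16, 32, 16]. Given [16, 32, 16] matches, so answer: Yes

Yes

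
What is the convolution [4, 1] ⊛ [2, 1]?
y[0] = 4×2 = 8; y[1] = 4×1 + 1×2 = 6; y[2] = 1×1 = 1

[8, 6, 1]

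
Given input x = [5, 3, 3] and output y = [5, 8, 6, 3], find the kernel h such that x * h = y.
Output length 4 = len(x) + len(h) - 1 ⇒ len(h) = 2. Solve h forward using h[k] = (y[k] - Σ_{i≥1} x[i]·h[k-i]) / x[0]: h[0] = y[0] / x[0] = 5 / 5 = 1; h[1] = (y[1] - 3×1) / x[0] = (8 - 3×1) / 5 = 1. So h = [1, 1]. Forward-check [5, 3, 3] * [1, 1]: y[0] = 5×1 = 5; y[1] = 5×1 + 3×1 = 8; y[2] = 3×1 + 3×1 = 6; y[3] = 3×1 = 3 → [5, 8, 6, 3] ✓

[1, 1]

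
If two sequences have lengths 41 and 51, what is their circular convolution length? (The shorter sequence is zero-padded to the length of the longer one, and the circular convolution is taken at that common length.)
Circular convolution (zero-padding the shorter input) has length max(m, n) = max(41, 51) = 51

51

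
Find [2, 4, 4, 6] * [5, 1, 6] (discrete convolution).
y[0] = 2×5 = 10; y[1] = 2×1 + 4×5 = 22; y[2] = 2×6 + 4×1 + 4×5 = 36; y[3] = 4×6 + 4×1 + 6×5 = 58; y[4] = 4×6 + 6×1 = 30; y[5] = 6×6 = 36

[10, 22, 36, 58, 30, 36]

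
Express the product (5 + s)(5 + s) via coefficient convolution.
Ascending coefficients: a = [5, 1], b = [5, 1]. c[0] = 5×5 = 25; c[1] = 5×1 + 1×5 = 10; c[2] = 1×1 = 1. Result coefficients: [25, 10, 1] → 25 + 10s + s^2

25 + 10s + s^2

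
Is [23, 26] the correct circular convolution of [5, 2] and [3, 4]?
Recompute circular convolution of [5, 2] and [3, 4]: y[0] = 5×3 + 2×4 = 23; y[1] = 5×4 + 2×3 = 26 → [23, 26]. Given [23, 26] matches, so answer: Yes

Yes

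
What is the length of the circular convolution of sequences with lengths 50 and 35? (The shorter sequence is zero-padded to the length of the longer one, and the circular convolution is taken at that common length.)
Circular convolution (zero-padding the shorter input) has length max(m, n) = max(50, 35) = 50

50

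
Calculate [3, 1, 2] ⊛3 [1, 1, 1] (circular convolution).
Use y[k] = Σ_j u[j]·v[(k-j) mod 3]. y[0] = 3×1 + 1×1 + 2×1 = 6; y[1] = 3×1 + 1×1 + 2×1 = 6; y[2] = 3×1 + 1×1 + 2×1 = 6. Result: [6, 6, 6]

[6, 6, 6]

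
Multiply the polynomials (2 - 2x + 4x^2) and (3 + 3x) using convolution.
Ascending coefficients: a = [2, -2, 4], b = [3, 3]. c[0] = 2×3 = 6; c[1] = 2×3 + -2×3 = 0; c[2] = -2×3 + 4×3 = 6; c[3] = 4×3 = 12. Result coefficients: [6, 0, 6, 12] → 6 + 6x^2 + 12x^3

6 + 6x^2 + 12x^3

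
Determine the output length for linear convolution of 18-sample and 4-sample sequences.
Linear/full convolution length: m + n - 1 = 18 + 4 - 1 = 21

21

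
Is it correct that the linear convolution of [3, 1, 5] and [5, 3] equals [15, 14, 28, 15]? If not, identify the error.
Recompute linear convolution of [3, 1, 5] and [5, 3]: y[0] = 3×5 = 15; y[1] = 3×3 + 1×5 = 14; y[2] = 1×3 + 5×5 = 28; y[3] = 5×3 = 15 → [15, 14, 28, 15]. Given [15, 14, 28, 15] matches, so answer: Yes

Yes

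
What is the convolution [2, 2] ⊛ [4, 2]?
y[0] = 2×4 = 8; y[1] = 2×2 + 2×4 = 12; y[2] = 2×2 = 4

[8, 12, 4]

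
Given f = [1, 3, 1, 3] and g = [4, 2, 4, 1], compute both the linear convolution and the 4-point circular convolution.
Linear: y_lin[0] = 1×4 = 4; y_lin[1] = 1×2 + 3×4 = 14; y_lin[2] = 1×4 + 3×2 + 1×4 = 14; y_lin[3] = 1×1 + 3×4 + 1×2 + 3×4 = 27; y_lin[4] = 3×1 + 1×4 + 3×2 = 13; y_lin[5] = 1×1 + 3×4 = 13; y_lin[6] = 3×1 = 3 → [4, 14, 14, 27, 13, 13, 3]. Circular (length 4): y[0] = 1×4 + 3×1 + 1×4 + 3×2 = 17; y[1] = 1×2 + 3×4 + 1×1 + 3×4 = 27; y[2] = 1×4 + 3×2 + 1×4 + 3×1 = 17; y[3] = 1×1 + 3×4 + 1×2 + 3×4 = 27 → [17, 27, 17, 27]

Linear: [4, 14, 14, 27, 13, 13, 3], Circular: [17, 27, 17, 27]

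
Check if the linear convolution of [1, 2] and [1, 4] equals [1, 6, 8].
Recompute linear convolution of [1, 2] and [1, 4]: y[0] = 1×1 = 1; y[1] = 1×4 + 2×1 = 6; y[2] = 2×4 = 8 → [1, 6, 8]. Given [1, 6, 8] matches, so answer: Yes

Yes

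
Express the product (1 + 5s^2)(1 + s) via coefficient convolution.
Ascending coefficients: a = [1, 0, 5], b = [1, 1]. c[0] = 1×1 = 1; c[1] = 1×1 + 0×1 = 1; c[2] = 0×1 + 5×1 = 5; c[3] = 5×1 = 5. Result coefficients: [1, 1, 5, 5] → 1 + s + 5s^2 + 5s^3

1 + s + 5s^2 + 5s^3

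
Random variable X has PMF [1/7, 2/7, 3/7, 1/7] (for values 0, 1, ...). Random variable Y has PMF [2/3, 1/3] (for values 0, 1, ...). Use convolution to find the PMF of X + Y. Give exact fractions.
P(X+Y=k) = Σ_i P(X=i)·P(Y=k-i) — a convolution of [1/7, 2/7, 3/7, 1/7] and [2/3, 1/3]. P(X+Y=0) = (1/7)×(2/3) = 2/21; P(X+Y=1) = (1/7)×(1/3) + (2/7)×(2/3) = 1/21 + 4/21 = 5/21; P(X+Y=2) = (2/7)×(1/3) + (3/7)×(2/3) = 2/21 + 2/7 = 8/21; P(X+Y=3) = (3/7)×(1/3) + (1/7)×(2/3) = 1/7 + 2/21 = 5/21; P(X+Y=4) = (1/7)×(1/3) = 1/21. PMF: [2/21, 5/21, 8/21, 5/21, 1/21] (sums to 1 ✓)

[2/21, 5/21, 8/21, 5/21, 1/21]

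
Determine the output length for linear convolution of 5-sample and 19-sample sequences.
Linear/full convolution length: m + n - 1 = 5 + 19 - 1 = 23

23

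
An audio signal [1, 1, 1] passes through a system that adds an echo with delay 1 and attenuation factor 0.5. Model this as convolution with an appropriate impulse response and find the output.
Direct-path + delayed-attenuated-path model → impulse response h = [1, 0.5] (1 at lag 0, 0.5 at lag 1). Output y[n] = x[n] + 0.5·x[n - 1] (with x[n] = 0 outside 0..2): y[0] = 1 + 0.5×0 = 1; y[1] = 1 + 0.5×1 = 1.5; y[2] = 1 + 0.5×1 = 1.5; y[3] = 0 + 0.5×1 = 0.5. So y = [1, 1.5, 1.5, 0.5]

[1, 1.5, 1.5, 0.5]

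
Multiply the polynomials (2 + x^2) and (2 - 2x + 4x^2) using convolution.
Ascending coefficients: a = [2, 0, 1], b = [2, -2, 4]. c[0] = 2×2 = 4; c[1] = 2×-2 + 0×2 = -4; c[2] = 2×4 + 0×-2 + 1×2 = 10; c[3] = 0×4 + 1×-2 = -2; c[4] = 1×4 = 4. Result coefficients: [4, -4, 10, -2, 4] → 4 - 4x + 10x^2 - 2x^3 + 4x^4

4 - 4x + 10x^2 - 2x^3 + 4x^4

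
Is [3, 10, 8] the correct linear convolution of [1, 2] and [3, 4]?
Recompute linear convolution of [1, 2] and [3, 4]: y[0] = 1×3 = 3; y[1] = 1×4 + 2×3 = 10; y[2] = 2×4 = 8 → [3, 10, 8]. Given [3, 10, 8] matches, so answer: Yes

Yes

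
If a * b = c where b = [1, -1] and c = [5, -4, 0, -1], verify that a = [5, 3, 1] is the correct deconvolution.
Forward-compute [5, 3, 1] * [1, -1]: c[0] = 5×1 = 5; c[1] = 5×-1 + 3×1 = -2; c[2] = 3×-1 + 1×1 = -2; c[3] = 1×-1 = -1 → [5, -2, -2, -1]. Does not match given c = [5, -4, 0, -1].

Not verified. [5, 3, 1] * [1, -1] = [5, -2, -2, -1], which differs from [5, -4, 0, -1] at index 1.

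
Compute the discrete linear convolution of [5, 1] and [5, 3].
y[0] = 5×5 = 25; y[1] = 5×3 + 1×5 = 20; y[2] = 1×3 = 3

[25, 20, 3]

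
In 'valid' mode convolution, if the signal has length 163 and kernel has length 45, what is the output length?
'Valid' mode counts only positions where the kernel fully overlaps the signal: m - n + 1 = 163 - 45 + 1 = 119

119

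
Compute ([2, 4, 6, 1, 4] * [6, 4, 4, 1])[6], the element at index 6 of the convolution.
Use y[k] = Σ_i a[i]·b[k-i] at k=6. y[6] = 1×1 + 4×4 = 17

17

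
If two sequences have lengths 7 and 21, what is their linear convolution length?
Linear/full convolution length: m + n - 1 = 7 + 21 - 1 = 27

27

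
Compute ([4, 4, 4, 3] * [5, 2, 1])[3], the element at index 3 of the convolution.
Use y[k] = Σ_i a[i]·b[k-i] at k=3. y[3] = 4×1 + 4×2 + 3×5 = 27

27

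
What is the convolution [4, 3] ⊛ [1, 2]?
y[0] = 4×1 = 4; y[1] = 4×2 + 3×1 = 11; y[2] = 3×2 = 6

[4, 11, 6]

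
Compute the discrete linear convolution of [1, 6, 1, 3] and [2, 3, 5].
y[0] = 1×2 = 2; y[1] = 1×3 + 6×2 = 15; y[2] = 1×5 + 6×3 + 1×2 = 25; y[3] = 6×5 + 1×3 + 3×2 = 39; y[4] = 1×5 + 3×3 = 14; y[5] = 3×5 = 15

[2, 15, 25, 39, 14, 15]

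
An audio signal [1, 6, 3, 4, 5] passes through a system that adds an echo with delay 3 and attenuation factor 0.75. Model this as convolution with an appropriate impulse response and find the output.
Direct-path + delayed-attenuated-path model → impulse response h = [1, 0, 0, 0.75] (1 at lag 0, 0.75 at lag 3). Output y[n] = x[n] + 0.75·x[n - 3] (with x[n] = 0 outside 0..4): y[0] = 1 + 0.75×0 = 1; y[1] = 6 + 0.75×0 = 6; y[2] = 3 + 0.75×0 = 3; y[3] = 4 + 0.75×1 = 4.75; y[4] = 5 + 0.75×6 = 9.5; y[5] = 0 + 0.75×3 = 2.25; y[6] = 0 + 0.75×4 = 3.0; y[7] = 0 + 0.75×5 = 3.75. So y = [1, 6, 3, 4.75, 9.5, 2.25, 3.0, 3.75]

[1, 6, 3, 4.75, 9.5, 2.25, 3.0, 3.75]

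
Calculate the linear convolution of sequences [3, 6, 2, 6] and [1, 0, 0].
y[0] = 3×1 = 3; y[1] = 3×0 + 6×1 = 6; y[2] = 3×0 + 6×0 + 2×1 = 2; y[3] = 6×0 + 2×0 + 6×1 = 6; y[4] = 2×0 + 6×0 = 0; y[5] = 6×0 = 0

[3, 6, 2, 6, 0, 0]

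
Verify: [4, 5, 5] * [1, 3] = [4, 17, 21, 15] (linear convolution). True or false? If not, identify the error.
Recompute linear convolution of [4, 5, 5] and [1, 3]: y[0] = 4×1 = 4; y[1] = 4×3 + 5×1 = 17; y[2] = 5×3 + 5×1 = 20; y[3] = 5×3 = 15 → [4, 17, 20, 15]. Compare to given [4, 17, 21, 15]: they differ at index 2: given 21, correct 20, so answer: No

No. Error at index 2: given 21, correct 20.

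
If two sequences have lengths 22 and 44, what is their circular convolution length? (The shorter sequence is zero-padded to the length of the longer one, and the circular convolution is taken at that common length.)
Circular convolution (zero-padding the shorter input) has length max(m, n) = max(22, 44) = 44

44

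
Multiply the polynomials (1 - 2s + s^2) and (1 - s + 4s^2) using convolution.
Ascending coefficients: a = [1, -2, 1], b = [1, -1, 4]. c[0] = 1×1 = 1; c[1] = 1×-1 + -2×1 = -3; c[2] = 1×4 + -2×-1 + 1×1 = 7; c[3] = -2×4 + 1×-1 = -9; c[4] = 1×4 = 4. Result coefficients: [1, -3, 7, -9, 4] → 1 - 3s + 7s^2 - 9s^3 + 4s^4

1 - 3s + 7s^2 - 9s^3 + 4s^4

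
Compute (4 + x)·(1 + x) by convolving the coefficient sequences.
Ascending coefficients: a = [4, 1], b = [1, 1]. c[0] = 4×1 = 4; c[1] = 4×1 + 1×1 = 5; c[2] = 1×1 = 1. Result coefficients: [4, 5, 1] → 4 + 5x + x^2

4 + 5x + x^2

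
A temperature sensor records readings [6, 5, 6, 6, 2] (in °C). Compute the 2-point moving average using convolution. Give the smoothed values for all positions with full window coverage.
2-point moving average kernel = [1, 1]. Apply in 'valid' mode (full window coverage): avg[0] = (6 + 5) / 2 = 5.5; avg[1] = (5 + 6) / 2 = 5.5; avg[2] = (6 + 6) / 2 = 6.0; avg[3] = (6 + 2) / 2 = 4.0. Smoothed values: [5.5, 5.5, 6.0, 4.0]

[5.5, 5.5, 6.0, 4.0]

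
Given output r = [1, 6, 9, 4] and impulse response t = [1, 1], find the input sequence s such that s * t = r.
Deconvolve r=[1, 6, 9, 4] by t=[1, 1]. Since t[0]=1, solve forward: s[0] = r[0] / 1 = 1; s[1] = (r[1] - 1×1) / 1 = 5; s[2] = (r[2] - 5×1) / 1 = 4. So s = [1, 5, 4]. Check by forward convolution: r[0] = 1×1 = 1; r[1] = 1×1 + 5×1 = 6; r[2] = 5×1 + 4×1 = 9; r[3] = 4×1 = 4

[1, 5, 4]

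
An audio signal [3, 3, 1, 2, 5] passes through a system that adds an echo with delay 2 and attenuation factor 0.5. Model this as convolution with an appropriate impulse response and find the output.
Direct-path + delayed-attenuated-path model → impulse response h = [1, 0, 0.5] (1 at lag 0, 0.5 at lag 2). Output y[n] = x[n] + 0.5·x[n - 2] (with x[n] = 0 outside 0..4): y[0] = 3 + 0.5×0 = 3; y[1] = 3 + 0.5×0 = 3; y[2] = 1 + 0.5×3 = 2.5; y[3] = 2 + 0.5×3 = 3.5; y[4] = 5 + 0.5×1 = 5.5; y[5] = 0 + 0.5×2 = 1.0; y[6] = 0 + 0.5×5 = 2.5. So y = [3, 3, 2.5, 3.5, 5.5, 1.0, 2.5]

[3, 3, 2.5, 3.5, 5.5, 1.0, 2.5]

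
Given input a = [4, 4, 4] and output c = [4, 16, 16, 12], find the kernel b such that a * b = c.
Output length 4 = len(a) + len(b) - 1 ⇒ len(b) = 2. Solve b forward using b[k] = (c[k] - Σ_{i≥1} a[i]·b[k-i]) / a[0]: b[0] = c[0] / a[0] = 4 / 4 = 1; b[1] = (c[1] - 4×1) / a[0] = (16 - 4×1) / 4 = 3. So b = [1, 3]. Forward-check [4, 4, 4] * [1, 3]: c[0] = 4×1 = 4; c[1] = 4×3 + 4×1 = 16; c[2] = 4×3 + 4×1 = 16; c[3] = 4×3 = 12 → [4, 16, 16, 12] ✓

[1, 3]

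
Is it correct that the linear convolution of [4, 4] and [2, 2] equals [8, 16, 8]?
Recompute linear convolution of [4, 4] and [2, 2]: y[0] = 4×2 = 8; y[1] = 4×2 + 4×2 = 16; y[2] = 4×2 = 8 → [8, 16, 8]. Given [8, 16, 8] matches, so answer: Yes

Yes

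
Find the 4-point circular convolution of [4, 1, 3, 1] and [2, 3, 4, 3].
Use y[k] = Σ_j a[j]·b[(k-j) mod 4]. y[0] = 4×2 + 1×3 + 3×4 + 1×3 = 26; y[1] = 4×3 + 1×2 + 3×3 + 1×4 = 27; y[2] = 4×4 + 1×3 + 3×2 + 1×3 = 28; y[3] = 4×3 + 1×4 + 3×3 + 1×2 = 27. Result: [26, 27, 28, 27]

[26, 27, 28, 27]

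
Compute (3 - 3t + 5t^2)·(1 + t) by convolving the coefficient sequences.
Ascending coefficients: a = [3, -3, 5], b = [1, 1]. c[0] = 3×1 = 3; c[1] = 3×1 + -3×1 = 0; c[2] = -3×1 + 5×1 = 2; c[3] = 5×1 = 5. Result coefficients: [3, 0, 2, 5] → 3 + 2t^2 + 5t^3

3 + 2t^2 + 5t^3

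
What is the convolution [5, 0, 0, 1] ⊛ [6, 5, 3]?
y[0] = 5×6 = 30; y[1] = 5×5 + 0×6 = 25; y[2] = 5×3 + 0×5 + 0×6 = 15; y[3] = 0×3 + 0×5 + 1×6 = 6; y[4] = 0×3 + 1×5 = 5; y[5] = 1×3 = 3

[30, 25, 15, 6, 5, 3]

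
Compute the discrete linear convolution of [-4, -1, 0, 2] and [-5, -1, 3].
y[0] = -4×-5 = 20; y[1] = -4×-1 + -1×-5 = 9; y[2] = -4×3 + -1×-1 + 0×-5 = -11; y[3] = -1×3 + 0×-1 + 2×-5 = -13; y[4] = 0×3 + 2×-1 = -2; y[5] = 2×3 = 6

[20, 9, -11, -13, -2, 6]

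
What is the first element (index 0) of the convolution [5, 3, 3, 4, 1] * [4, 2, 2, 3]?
Use y[k] = Σ_i a[i]·b[k-i] at k=0. y[0] = 5×4 = 20

20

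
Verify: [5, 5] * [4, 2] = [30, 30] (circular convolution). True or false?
Recompute circular convolution of [5, 5] and [4, 2]: y[0] = 5×4 + 5×2 = 30; y[1] = 5×2 + 5×4 = 30 → [30, 30]. Given [30, 30] matches, so answer: Yes

Yes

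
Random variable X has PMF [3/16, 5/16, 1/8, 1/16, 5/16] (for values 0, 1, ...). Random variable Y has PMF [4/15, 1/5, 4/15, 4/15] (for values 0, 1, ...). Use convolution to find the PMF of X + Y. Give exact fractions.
P(X+Y=k) = Σ_i P(X=i)·P(Y=k-i) — a convolution of [3/16, 5/16, 1/8, 1/16, 5/16] and [4/15, 1/5, 4/15, 4/15]. P(X+Y=0) = (3/16)×(4/15) = 1/20; P(X+Y=1) = (3/16)×(1/5) + (5/16)×(4/15) = 3/80 + 1/12 = 29/240; P(X+Y=2) = (3/16)×(4/15) + (5/16)×(1/5) + (1/8)×(4/15) = 1/20 + 1/16 + 1/30 = 7/48; P(X+Y=3) = (3/16)×(4/15) + (5/16)×(4/15) + (1/8)×(1/5) + (1/16)×(4/15) = 1/20 + 1/12 + 1/40 + 1/60 = 7/40; P(X+Y=4) = (5/16)×(4/15) + (1/8)×(4/15) + (1/16)×(1/5) + (5/16)×(4/15) = 1/12 + 1/30 + 1/80 + 1/12 = 17/80; P(X+Y=5) = (1/8)×(4/15) + (1/16)×(4/15) + (5/16)×(1/5) = 1/30 + 1/60 + 1/16 = 9/80; P(X+Y=6) = (1/16)×(4/15) + (5/16)×(4/15) = 1/60 + 1/12 = 1/10; P(X+Y=7) = (5/16)×(4/15) = 1/12. PMF: [1/20, 29/240, 7/48, 7/40, 17/80, 9/80, 1/10, 1/12] (sums to 1 ✓)

[1/20, 29/240, 7/48, 7/40, 17/80, 9/80, 1/10, 1/12]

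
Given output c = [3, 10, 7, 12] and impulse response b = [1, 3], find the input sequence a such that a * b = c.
Deconvolve c=[3, 10, 7, 12] by b=[1, 3]. Since b[0]=1, solve forward: a[0] = c[0] / 1 = 3; a[1] = (c[1] - 3×3) / 1 = 1; a[2] = (c[2] - 1×3) / 1 = 4. So a = [3, 1, 4]. Check by forward convolution: c[0] = 3×1 = 3; c[1] = 3×3 + 1×1 = 10; c[2] = 1×3 + 4×1 = 7; c[3] = 4×3 = 12

[3, 1, 4]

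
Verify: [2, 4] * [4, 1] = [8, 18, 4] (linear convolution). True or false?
Recompute linear convolution of [2, 4] and [4, 1]: y[0] = 2×4 = 8; y[1] = 2×1 + 4×4 = 18; y[2] = 4×1 = 4 → [8, 18, 4]. Given [8, 18, 4] matches, so answer: Yes

Yes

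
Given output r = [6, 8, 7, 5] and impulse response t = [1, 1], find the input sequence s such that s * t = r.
Deconvolve r=[6, 8, 7, 5] by t=[1, 1]. Since t[0]=1, solve forward: s[0] = r[0] / 1 = 6; s[1] = (r[1] - 6×1) / 1 = 2; s[2] = (r[2] - 2×1) / 1 = 5. So s = [6, 2, 5]. Check by forward convolution: r[0] = 6×1 = 6; r[1] = 6×1 + 2×1 = 8; r[2] = 2×1 + 5×1 = 7; r[3] = 5×1 = 5

[6, 2, 5]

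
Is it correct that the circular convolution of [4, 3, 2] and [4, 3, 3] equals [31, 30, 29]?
Recompute circular convolution of [4, 3, 2] and [4, 3, 3]: y[0] = 4×4 + 3×3 + 2×3 = 31; y[1] = 4×3 + 3×4 + 2×3 = 30; y[2] = 4×3 + 3×3 + 2×4 = 29 → [31, 30, 29]. Given [31, 30, 29] matches, so answer: Yes

Yes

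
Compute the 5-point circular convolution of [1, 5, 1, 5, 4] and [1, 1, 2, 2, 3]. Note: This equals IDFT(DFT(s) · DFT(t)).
Either evaluate y[k] = Σ_j s[j]·t[(k-j) mod 5] directly, or use IDFT(DFT(s) · DFT(t)). y[0] = 1×1 + 5×3 + 1×2 + 5×2 + 4×1 = 32; y[1] = 1×1 + 5×1 + 1×3 + 5×2 + 4×2 = 27; y[2] = 1×2 + 5×1 + 1×1 + 5×3 + 4×2 = 31; y[3] = 1×2 + 5×2 + 1×1 + 5×1 + 4×3 = 30; y[4] = 1×3 + 5×2 + 1×2 + 5×1 + 4×1 = 24. Result: [32, 27, 31, 30, 24]

[32, 27, 31, 30, 24]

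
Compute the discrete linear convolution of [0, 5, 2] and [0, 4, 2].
y[0] = 0×0 = 0; y[1] = 0×4 + 5×0 = 0; y[2] = 0×2 + 5×4 + 2×0 = 20; y[3] = 5×2 + 2×4 = 18; y[4] = 2×2 = 4

[0, 0, 20, 18, 4]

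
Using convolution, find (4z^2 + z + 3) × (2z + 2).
Ascending coefficients: a = [3, 1, 4], b = [2, 2]. c[0] = 3×2 = 6; c[1] = 3×2 + 1×2 = 8; c[2] = 1×2 + 4×2 = 10; c[3] = 4×2 = 8. Result coefficients: [6, 8, 10, 8] → 8z^3 + 10z^2 + 8z + 6

8z^3 + 10z^2 + 8z + 6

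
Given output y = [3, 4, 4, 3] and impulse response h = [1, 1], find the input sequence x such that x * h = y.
Deconvolve y=[3, 4, 4, 3] by h=[1, 1]. Since h[0]=1, solve forward: x[0] = y[0] / 1 = 3; x[1] = (y[1] - 3×1) / 1 = 1; x[2] = (y[2] - 1×1) / 1 = 3. So x = [3, 1, 3]. Check by forward convolution: y[0] = 3×1 = 3; y[1] = 3×1 + 1×1 = 4; y[2] = 1×1 + 3×1 = 4; y[3] = 3×1 = 3

[3, 1, 3]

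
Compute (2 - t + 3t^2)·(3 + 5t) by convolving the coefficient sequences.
Ascending coefficients: a = [2, -1, 3], b = [3, 5]. c[0] = 2×3 = 6; c[1] = 2×5 + -1×3 = 7; c[2] = -1×5 + 3×3 = 4; c[3] = 3×5 = 15. Result coefficients: [6, 7, 4, 15] → 6 + 7t + 4t^2 + 15t^3

6 + 7t + 4t^2 + 15t^3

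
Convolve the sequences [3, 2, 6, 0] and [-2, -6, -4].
y[0] = 3×-2 = -6; y[1] = 3×-6 + 2×-2 = -22; y[2] = 3×-4 + 2×-6 + 6×-2 = -36; y[3] = 2×-4 + 6×-6 + 0×-2 = -44; y[4] = 6×-4 + 0×-6 = -24; y[5] = 0×-4 = 0

[-6, -22, -36, -44, -24, 0]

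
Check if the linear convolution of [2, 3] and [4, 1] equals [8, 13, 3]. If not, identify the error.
Recompute linear convolution of [2, 3] and [4, 1]: y[0] = 2×4 = 8; y[1] = 2×1 + 3×4 = 14; y[2] = 3×1 = 3 → [8, 14, 3]. Compare to given [8, 13, 3]: they differ at index 1: given 13, correct 14, so answer: No

No. Error at index 1: given 13, correct 14.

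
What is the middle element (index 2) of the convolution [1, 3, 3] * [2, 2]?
Use y[k] = Σ_i a[i]·b[k-i] at k=2. y[2] = 3×2 + 3×2 = 12

12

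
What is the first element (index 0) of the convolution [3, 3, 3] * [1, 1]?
Use y[k] = Σ_i a[i]·b[k-i] at k=0. y[0] = 3×1 = 3

3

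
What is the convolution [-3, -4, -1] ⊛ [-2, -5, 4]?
y[0] = -3×-2 = 6; y[1] = -3×-5 + -4×-2 = 23; y[2] = -3×4 + -4×-5 + -1×-2 = 10; y[3] = -4×4 + -1×-5 = -11; y[4] = -1×4 = -4

[6, 23, 10, -11, -4]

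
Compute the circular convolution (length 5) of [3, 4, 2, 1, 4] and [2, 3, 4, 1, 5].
Use y[k] = Σ_j x[j]·h[(k-j) mod 5]. y[0] = 3×2 + 4×5 + 2×1 + 1×4 + 4×3 = 44; y[1] = 3×3 + 4×2 + 2×5 + 1×1 + 4×4 = 44; y[2] = 3×4 + 4×3 + 2×2 + 1×5 + 4×1 = 37; y[3] = 3×1 + 4×4 + 2×3 + 1×2 + 4×5 = 47; y[4] = 3×5 + 4×1 + 2×4 + 1×3 + 4×2 = 38. Result: [44, 44, 37, 47, 38]

[44, 44, 37, 47, 38]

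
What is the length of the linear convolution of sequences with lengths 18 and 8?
Linear/full convolution length: m + n - 1 = 18 + 8 - 1 = 25

25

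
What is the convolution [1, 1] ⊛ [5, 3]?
y[0] = 1×5 = 5; y[1] = 1×3 + 1×5 = 8; y[2] = 1×3 = 3

[5, 8, 3]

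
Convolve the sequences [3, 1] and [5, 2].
y[0] = 3×5 = 15; y[1] = 3×2 + 1×5 = 11; y[2] = 1×2 = 2

[15, 11, 2]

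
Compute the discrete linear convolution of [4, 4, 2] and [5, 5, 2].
y[0] = 4×5 = 20; y[1] = 4×5 + 4×5 = 40; y[2] = 4×2 + 4×5 + 2×5 = 38; y[3] = 4×2 + 2×5 = 18; y[4] = 2×2 = 4

[20, 40, 38, 18, 4]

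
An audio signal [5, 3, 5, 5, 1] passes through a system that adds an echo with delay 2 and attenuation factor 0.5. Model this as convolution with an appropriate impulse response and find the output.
Direct-path + delayed-attenuated-path model → impulse response h = [1, 0, 0.5] (1 at lag 0, 0.5 at lag 2). Output y[n] = x[n] + 0.5·x[n - 2] (with x[n] = 0 outside 0..4): y[0] = 5 + 0.5×0 = 5; y[1] = 3 + 0.5×0 = 3; y[2] = 5 + 0.5×5 = 7.5; y[3] = 5 + 0.5×3 = 6.5; y[4] = 1 + 0.5×5 = 3.5; y[5] = 0 + 0.5×5 = 2.5; y[6] = 0 + 0.5×1 = 0.5. So y = [5, 3, 7.5, 6.5, 3.5, 2.5, 0.5]

[5, 3, 7.5, 6.5, 3.5, 2.5, 0.5]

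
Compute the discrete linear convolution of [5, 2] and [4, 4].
y[0] = 5×4 = 20; y[1] = 5×4 + 2×4 = 28; y[2] = 2×4 = 8

[20, 28, 8]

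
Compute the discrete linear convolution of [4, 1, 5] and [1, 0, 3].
y[0] = 4×1 = 4; y[1] = 4×0 + 1×1 = 1; y[2] = 4×3 + 1×0 + 5×1 = 17; y[3] = 1×3 + 5×0 = 3; y[4] = 5×3 = 15

[4, 1, 17, 3, 15]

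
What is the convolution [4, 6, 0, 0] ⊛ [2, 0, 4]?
y[0] = 4×2 = 8; y[1] = 4×0 + 6×2 = 12; y[2] = 4×4 + 6×0 + 0×2 = 16; y[3] = 6×4 + 0×0 + 0×2 = 24; y[4] = 0×4 + 0×0 = 0; y[5] = 0×4 = 0

[8, 12, 16, 24, 0, 0]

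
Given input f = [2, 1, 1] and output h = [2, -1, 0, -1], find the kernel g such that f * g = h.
Output length 4 = len(f) + len(g) - 1 ⇒ len(g) = 2. Solve g forward using g[k] = (h[k] - Σ_{i≥1} f[i]·g[k-i]) / f[0]: g[0] = h[0] / f[0] = 2 / 2 = 1; g[1] = (h[1] - 1×1) / f[0] = (-1 - 1×1) / 2 = -1. So g = [1, -1]. Forward-check [2, 1, 1] * [1, -1]: h[0] = 2×1 = 2; h[1] = 2×-1 + 1×1 = -1; h[2] = 1×-1 + 1×1 = 0; h[3] = 1×-1 = -1 → [2, -1, 0, -1] ✓

[1, -1]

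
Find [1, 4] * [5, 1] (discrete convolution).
y[0] = 1×5 = 5; y[1] = 1×1 + 4×5 = 21; y[2] = 4×1 = 4

[5, 21, 4]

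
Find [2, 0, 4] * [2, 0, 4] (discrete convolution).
y[0] = 2×2 = 4; y[1] = 2×0 + 0×2 = 0; y[2] = 2×4 + 0×0 + 4×2 = 16; y[3] = 0×4 + 4×0 = 0; y[4] = 4×4 = 16

[4, 0, 16, 0, 16]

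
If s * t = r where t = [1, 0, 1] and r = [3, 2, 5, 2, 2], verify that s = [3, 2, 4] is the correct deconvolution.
Forward-compute [3, 2, 4] * [1, 0, 1]: r[0] = 3×1 = 3; r[1] = 3×0 + 2×1 = 2; r[2] = 3×1 + 2×0 + 4×1 = 7; r[3] = 2×1 + 4×0 = 2; r[4] = 4×1 = 4 → [3, 2, 7, 2, 4]. Does not match given r = [3, 2, 5, 2, 2].

Not verified. [3, 2, 4] * [1, 0, 1] = [3, 2, 7, 2, 4], which differs from [3, 2, 5, 2, 2] at index 2.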